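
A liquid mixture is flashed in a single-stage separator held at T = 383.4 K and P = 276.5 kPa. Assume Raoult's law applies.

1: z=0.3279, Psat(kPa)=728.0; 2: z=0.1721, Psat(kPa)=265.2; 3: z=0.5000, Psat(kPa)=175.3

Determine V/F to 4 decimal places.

Raoult's law: Kᵢ = Pᵢˢᵃᵗ/P = Pᵢˢᵃᵗ/276.5.
  K_1 = 728.0/276.5 = 2.632911, K_2 = 265.2/276.5 = 0.959132, K_3 = 175.3/276.5 = 0.633996
Material balance + equilibrium reduce to Σ zᵢ(Kᵢ−1)/(1+V/F(Kᵢ−1)) = 0.
Check two-phase: ΣzᵢKᵢ = 1.3454 > 1 and Σzᵢ/Kᵢ = 1.0926 > 1, so g(0) = 0.3454 > 0 and g(1) = -0.0926 < 0.
Newton–Raphson from V/F = 0.32:
  V/F = 0.3200: g = 0.13727, g' = -0.4634 → V/F = 0.6162
  V/F = 0.6162: g = 0.02337, g' = -0.3292 → V/F = 0.6872
  V/F = 0.6872: g = 0.00057, g' = -0.3140 → V/F = 0.6890
Converged at V/F = 0.6890.

V/F = 0.6890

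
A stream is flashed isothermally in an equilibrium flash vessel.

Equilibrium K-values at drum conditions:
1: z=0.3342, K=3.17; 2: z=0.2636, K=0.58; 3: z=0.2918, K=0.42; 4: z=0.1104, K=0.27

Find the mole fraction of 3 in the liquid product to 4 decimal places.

x_3 = 0.3545

Material balance + equilibrium reduce to Σ zᵢ(Kᵢ−1)/(1+β(Kᵢ−1)) = 0.
Check two-phase: ΣzᵢKᵢ = 1.3647 > 1 and Σzᵢ/Kᵢ = 1.6636 > 1, so g(0) = 0.3647 > 0 and g(1) = -0.6636 < 0.
Newton–Raphson from β = 0.5:
  β = 0.5000: g = -0.15761, g' = -0.7771 → β = 0.2972
  β = 0.2972: g = 0.00696, g' = -0.8816 → β = 0.3051
Converged at β = 0.3051.
Compositions from xᵢ = zᵢ/(1+β(Kᵢ−1)), yᵢ = Kᵢxᵢ:
  1: x = 0.2011, y = 0.6374
  2: x = 0.3023, y = 0.1754
  3: x = 0.3545, y = 0.1489
  4: x = 0.1420, y = 0.0384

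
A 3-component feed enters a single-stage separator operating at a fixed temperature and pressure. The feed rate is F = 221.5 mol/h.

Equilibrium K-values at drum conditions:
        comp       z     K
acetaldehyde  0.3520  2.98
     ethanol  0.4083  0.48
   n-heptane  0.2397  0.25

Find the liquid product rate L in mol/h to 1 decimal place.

Rachford–Rice: g(V/F) = Σ zᵢ(Kᵢ−1)/(1+V/F(Kᵢ−1)) = 0.
g(0) = ΣzᵢKᵢ − 1 = 0.3049 and g(1) = 1 − Σzᵢ/Kᵢ = -0.9275, so a root lies in (0, 1).
Iterate (Newton) starting at V/F = 0.5:
  V/F = 0.5000: g = -0.22432, g' = -0.8953 → V/F = 0.2494
  V/F = 0.2494: g = 0.00144, g' = -0.9682 → V/F = 0.2509
Converged at V/F = 0.2509.
Then V = V/F·F = 0.2509·221.5 = 55.6 mol/h and L = F − V = 165.9 mol/h.

L = 165.9 mol/h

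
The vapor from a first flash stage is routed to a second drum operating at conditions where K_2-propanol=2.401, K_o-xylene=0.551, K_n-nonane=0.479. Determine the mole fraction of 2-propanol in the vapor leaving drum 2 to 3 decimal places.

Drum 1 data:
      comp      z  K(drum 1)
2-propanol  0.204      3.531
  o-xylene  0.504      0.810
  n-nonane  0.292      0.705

y_2-propanol (drum 2) = 0.607

Drum 1:
Newton–Raphson from ψ₁ = 0.5:
  ψ₁ = 0.500: g = 0.0211, g' = -0.312 → ψ₁ = 0.568
  ψ₁ = 0.568: g = 0.0011, g' = -0.280 → ψ₁ = 0.572
Converged at ψ₁ = 0.572.
Drum-1 compositions:
  2-propanol: x = 0.083, y = 0.294
  o-xylene: x = 0.565, y = 0.458
  n-nonane: x = 0.351, y = 0.248
Drum-2 feed = drum-1 vapor: z₂ = (0.2944, 0.4580, 0.2476).
Drum 2:
Rachford–Rice: g(ψ₂) = Σ zᵢ(Kᵢ−1)/(1+ψ₂(Kᵢ−1)) = 0.
Check two-phase: ΣzᵢKᵢ = 1.078 > 1 and Σzᵢ/Kᵢ = 1.471 > 1, so g(0) = 0.078 > 0 and g(1) = -0.471 < 0.
Newton iteration, ψ₂⁰ = 0.5:
  ψ₂ = 0.500: g = -0.1970, g' = -0.476 → ψ₂ = 0.086
  ψ₂ = 0.086: g = 0.0190, g' = -0.634 → ψ₂ = 0.116
  ψ₂ = 0.116: g = 0.0004, g' = -0.606 → ψ₂ = 0.117
Converged at ψ₂ = 0.117.
  2-propanol: x = 0.253, y = 0.607
  o-xylene: x = 0.483, y = 0.266
  n-nonane: x = 0.264, y = 0.126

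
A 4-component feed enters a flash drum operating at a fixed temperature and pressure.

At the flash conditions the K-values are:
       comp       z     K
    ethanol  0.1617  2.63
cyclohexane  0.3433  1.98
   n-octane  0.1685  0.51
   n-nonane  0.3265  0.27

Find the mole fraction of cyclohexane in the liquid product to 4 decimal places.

Rachford–Rice: g(ψ) = Σ zᵢ(Kᵢ−1)/(1+ψ(Kᵢ−1)) = 0.
g(0) = ΣzᵢKᵢ − 1 = 0.2791 and g(1) = 1 − Σzᵢ/Kᵢ = -0.7745, so a root lies in (0, 1).
Newton–Raphson from ψ = 0.51:
  ψ = 0.5100: g = -0.12154, g' = -0.7882 → ψ = 0.3558
  ψ = 0.3558: g = -0.00569, g' = -0.7302 → ψ = 0.3480
Converged at ψ = 0.3480.
Compositions from xᵢ = zᵢ/(1+ψ(Kᵢ−1)), yᵢ = Kᵢxᵢ:
  ethanol: x = 0.1032, y = 0.2714
  cyclohexane: x = 0.2560, y = 0.5069
  n-octane: x = 0.2031, y = 0.1036
  n-nonane: x = 0.4377, y = 0.1182

x_cyclohexane = 0.2560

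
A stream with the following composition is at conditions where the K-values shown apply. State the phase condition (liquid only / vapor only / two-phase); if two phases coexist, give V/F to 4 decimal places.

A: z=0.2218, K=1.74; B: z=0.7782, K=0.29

ΣzᵢKᵢ = 0.6116; Σzᵢ/Kᵢ = 2.8109.
Since ΣzᵢKᵢ < 1 the mixture is below its bubble point — single liquid phase.

liquid only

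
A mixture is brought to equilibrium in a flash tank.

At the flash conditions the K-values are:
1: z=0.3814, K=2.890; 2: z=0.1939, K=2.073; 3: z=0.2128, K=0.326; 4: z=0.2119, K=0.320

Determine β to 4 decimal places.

Material balance + equilibrium reduce to Σ zᵢ(Kᵢ−1)/(1+β(Kᵢ−1)) = 0.
Feasibility: ΣzᵢKᵢ = 1.6414, Σzᵢ/Kᵢ = 1.5405 — both > 1, two phases present.
Iterate (Newton) starting at β = 0.55:
  β = 0.5500: g = 0.02619, g' = -0.9100 → β = 0.5788
  β = 0.5788: g = -0.00016, g' = -0.9220 → β = 0.5786
Converged at β = 0.5786.

β = 0.5786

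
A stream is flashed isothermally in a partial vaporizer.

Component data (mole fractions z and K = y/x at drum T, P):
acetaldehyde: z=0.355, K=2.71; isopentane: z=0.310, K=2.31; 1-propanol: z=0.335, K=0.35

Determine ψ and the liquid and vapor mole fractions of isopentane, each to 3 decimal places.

Iterate (Newton) starting at ψ = 0.57:
  ψ = 0.570: g = 0.1940, g' = -0.798 → ψ = 0.813
  ψ = 0.813: g = -0.0113, g' = -0.943 → ψ = 0.801
Converged at ψ = 0.801.
Compositions from xᵢ = zᵢ/(1+ψ(Kᵢ−1)), yᵢ = Kᵢxᵢ:
  acetaldehyde: x = 0.150, y = 0.406
  isopentane: x = 0.151, y = 0.349
  1-propanol: x = 0.699, y = 0.245

ψ = 0.801, x_isopentane = 0.151, y_isopentane = 0.349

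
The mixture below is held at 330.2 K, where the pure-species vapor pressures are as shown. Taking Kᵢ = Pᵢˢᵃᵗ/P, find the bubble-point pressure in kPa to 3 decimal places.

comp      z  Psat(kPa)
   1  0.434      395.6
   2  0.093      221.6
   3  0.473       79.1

At the bubble point ψ → 0, so ΣzᵢKᵢ = 1 with Kᵢ = Pᵢˢᵃᵗ/P ⇒ P = ΣzᵢPᵢˢᵃᵗ.
P = 0.434·395.6 + 0.093·221.6 + 0.473·79.1 = 229.714 kPa

Pbub = 229.714 kPa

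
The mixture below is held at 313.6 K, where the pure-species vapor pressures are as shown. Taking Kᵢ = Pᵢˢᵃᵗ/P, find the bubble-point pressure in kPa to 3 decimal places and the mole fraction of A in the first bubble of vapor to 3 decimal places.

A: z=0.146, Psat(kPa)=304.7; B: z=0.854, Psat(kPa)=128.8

Pbub = 154.481 kPa, y_A = 0.288

At the bubble point ψ → 0, so ΣzᵢKᵢ = 1 with Kᵢ = Pᵢˢᵃᵗ/P ⇒ P = ΣzᵢPᵢˢᵃᵗ.
P = 0.146·304.7 + 0.854·128.8 = 154.481 kPa
yᵢ = zᵢPᵢˢᵃᵗ/P ⇒ y_A = 0.146·304.7/154.481 = 0.288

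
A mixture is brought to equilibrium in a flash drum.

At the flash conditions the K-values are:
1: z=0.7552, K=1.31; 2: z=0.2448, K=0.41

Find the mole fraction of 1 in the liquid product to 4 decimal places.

Rachford–Rice: g(ψ) = Σ zᵢ(Kᵢ−1)/(1+ψ(Kᵢ−1)) = 0.
Feasibility: ΣzᵢKᵢ = 1.0897, Σzᵢ/Kᵢ = 1.1736 — both > 1, two phases present.
Binary case is linear: z₁(K₁−1)(1+ψ(K₂−1)) + z₂(K₂−1)(1+ψ(K₁−1)) = 0
⇒ ψ = [z₁(K₁−1)+z₂(K₂−1)] / [−(K₁−1)(K₂−1)] = 0.08968/0.18290 = 0.4903
Compositions from xᵢ = zᵢ/(1+ψ(Kᵢ−1)), yᵢ = Kᵢxᵢ:
  1: x = 0.6556, y = 0.8588
  2: x = 0.3444, y = 0.1412

x_1 = 0.6556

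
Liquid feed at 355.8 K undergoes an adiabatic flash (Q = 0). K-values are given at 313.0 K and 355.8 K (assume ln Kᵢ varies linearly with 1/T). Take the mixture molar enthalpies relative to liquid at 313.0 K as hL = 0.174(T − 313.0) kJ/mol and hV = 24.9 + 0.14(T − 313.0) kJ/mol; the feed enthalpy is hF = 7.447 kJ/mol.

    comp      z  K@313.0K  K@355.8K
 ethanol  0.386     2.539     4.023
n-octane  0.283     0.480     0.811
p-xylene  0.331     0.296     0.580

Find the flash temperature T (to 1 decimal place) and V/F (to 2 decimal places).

Adiabatic flash: solve Rachford–Rice at each trial T, then check hF = ψ·hV(T) + (1−ψ)·hL(T).
  T = 313.0 K: K = (2.539, 0.480, 0.296), RR gives ψ = 0.222, H_out = 5.534 kJ/mol
  T = 355.8 K: K = (4.023, 0.811, 0.580), RR gives ψ = 0.962, H_out = 29.997 kJ/mol
  T = 334.4 K: K = (3.243, 0.634, 0.423), RR gives ψ = 0.519, H_out = 16.271 kJ/mol
  T = 323.7 K: K = (2.881, 0.554, 0.356), RR gives ψ = 0.367, H_out = 10.859 kJ/mol
  T = 318.4 K: K = (2.709, 0.517, 0.325), RR gives ψ = 0.295, H_out = 8.243 kJ/mol
  T = 315.7 K: K = (2.623, 0.498, 0.311), RR gives ψ = 0.259, H_out = 6.898 kJ/mol
  T = 317.0 K: K = (2.665, 0.507, 0.318), RR gives ψ = 0.277, H_out = 7.548 kJ/mol
Linear interpolation between T = 315.7 (H_out = 6.898) and T = 317.0 (H_out = 7.548) on hF = 7.447 gives T ≈ 316.8 K, at which ψ = 0.27.

T = 316.8 K, V/F = 0.27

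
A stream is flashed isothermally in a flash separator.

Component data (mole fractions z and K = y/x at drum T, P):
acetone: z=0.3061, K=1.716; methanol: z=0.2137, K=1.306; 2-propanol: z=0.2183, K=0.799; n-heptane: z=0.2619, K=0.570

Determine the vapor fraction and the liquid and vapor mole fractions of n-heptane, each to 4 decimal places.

Newton–Raphson from ψ = 0.4:
  ψ = 0.4000: g = 0.04491, g' = -0.1918 → ψ = 0.6342
  ψ = 0.6342: g = 0.00036, g' = -0.1914 → ψ = 0.6361
Converged at ψ = 0.6361.
Compositions from xᵢ = zᵢ/(1+ψ(Kᵢ−1)), yᵢ = Kᵢxᵢ:
  acetone: x = 0.2103, y = 0.3609
  methanol: x = 0.1789, y = 0.2336
  2-propanol: x = 0.2503, y = 0.2000
  n-heptane: x = 0.3605, y = 0.2055

ψ = 0.6361, x_n-heptane = 0.3605, y_n-heptane = 0.2055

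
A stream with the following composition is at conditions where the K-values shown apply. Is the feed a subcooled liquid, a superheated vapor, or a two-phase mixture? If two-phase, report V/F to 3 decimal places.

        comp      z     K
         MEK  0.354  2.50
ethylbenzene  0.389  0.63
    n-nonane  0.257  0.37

two-phase, V/F = 0.308

ΣzᵢKᵢ = 1.225; Σzᵢ/Kᵢ = 1.454.
Both exceed 1, so a two-phase solution exists.
Material balance + equilibrium reduce to Σ zᵢ(Kᵢ−1)/(1+ψ(Kᵢ−1)) = 0.
Newton iteration, ψ⁰ = 0.5:
  ψ = 0.500: g = -0.1095, g' = -0.558 → ψ = 0.304
  ψ = 0.304: g = 0.0025, g' = -0.600 → ψ = 0.308
Converged at ψ = 0.308.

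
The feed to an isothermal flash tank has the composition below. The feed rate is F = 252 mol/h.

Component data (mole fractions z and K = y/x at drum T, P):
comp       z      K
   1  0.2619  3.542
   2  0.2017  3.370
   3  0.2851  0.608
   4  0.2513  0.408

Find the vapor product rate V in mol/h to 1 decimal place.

V = 180.3 mol/h

Let β = V/F and solve Σ zᵢ(Kᵢ−1)/(1+β(Kᵢ−1)) = 0.
Check two-phase: ΣzᵢKᵢ = 1.8833 > 1 and Σzᵢ/Kᵢ = 1.2186 > 1, so g(0) = 0.8832 > 0 and g(1) = -0.2186 < 0.
Newton–Raphson from β = 0.5:
  β = 0.5000: g = 0.16161, g' = -0.8109 → β = 0.6993
  β = 0.6993: g = 0.01175, g' = -0.7194 → β = 0.7156
Converged at β = 0.7156.
Then V = β·F = 0.7156·252 = 180.3 mol/h and L = F − V = 71.7 mol/h.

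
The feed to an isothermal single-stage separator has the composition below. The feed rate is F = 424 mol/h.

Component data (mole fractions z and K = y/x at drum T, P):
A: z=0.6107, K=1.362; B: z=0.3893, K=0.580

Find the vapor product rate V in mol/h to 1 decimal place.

V = 160.5 mol/h

Newton iteration, ψ⁰ = 0.57:
  ψ = 0.5700: g = -0.03171, g' = -0.1737 → ψ = 0.3874
  ψ = 0.3874: g = -0.00140, g' = -0.1595 → ψ = 0.3786
Converged at ψ = 0.3786.
Then V = ψ·F = 0.3786·424 = 160.5 mol/h and L = F − V = 263.5 mol/h.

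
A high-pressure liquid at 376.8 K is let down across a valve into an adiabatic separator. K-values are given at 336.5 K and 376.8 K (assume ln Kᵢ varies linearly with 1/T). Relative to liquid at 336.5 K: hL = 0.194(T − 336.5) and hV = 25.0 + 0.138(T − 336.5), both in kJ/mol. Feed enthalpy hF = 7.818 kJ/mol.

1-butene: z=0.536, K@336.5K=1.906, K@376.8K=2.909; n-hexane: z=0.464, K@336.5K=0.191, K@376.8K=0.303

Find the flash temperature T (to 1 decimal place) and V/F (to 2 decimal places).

T = 344.6 K, V/F = 0.25

Adiabatic flash: solve Rachford–Rice at each trial T, then check hF = ψ·hV(T) + (1−ψ)·hL(T).
  T = 336.5 K: K = (1.906, 0.191), RR gives ψ = 0.150, H_out = 3.760 kJ/mol
  T = 376.8 K: K = (2.909, 0.303), RR gives ψ = 0.526, H_out = 19.780 kJ/mol
  T = 356.6 K: K = (2.382, 0.244), RR gives ψ = 0.373, H_out = 12.800 kJ/mol
  T = 346.6 K: K = (2.139, 0.217), RR gives ψ = 0.277, H_out = 8.721 kJ/mol
  T = 341.6 K: K = (2.022, 0.204), RR gives ψ = 0.219, H_out = 6.403 kJ/mol
  T = 344.1 K: K = (2.080, 0.210), RR gives ψ = 0.249, H_out = 7.591 kJ/mol
  T = 345.4 K: K = (2.110, 0.213), RR gives ψ = 0.264, H_out = 8.185 kJ/mol
Linear interpolation between T = 344.1 (H_out = 7.591) and T = 345.4 (H_out = 8.185) on hF = 7.818 gives T ≈ 344.6 K, at which ψ = 0.25.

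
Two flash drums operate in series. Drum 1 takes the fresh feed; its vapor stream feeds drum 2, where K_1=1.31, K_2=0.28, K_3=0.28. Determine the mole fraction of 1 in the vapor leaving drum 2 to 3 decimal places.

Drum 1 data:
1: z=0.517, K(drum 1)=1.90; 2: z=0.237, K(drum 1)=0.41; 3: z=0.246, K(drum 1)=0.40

Drum 1:
Rachford–Rice: g(ψ₁) = Σ zᵢ(Kᵢ−1)/(1+ψ₁(Kᵢ−1)) = 0.
Check two-phase: ΣzᵢKᵢ = 1.178 > 1 and Σzᵢ/Kᵢ = 1.465 > 1, so g(0) = 0.178 > 0 and g(1) = -0.465 < 0.
Newton–Raphson from ψ₁ = 0.3:
  ψ₁ = 0.300: g = 0.0165, g' = -0.513 → ψ₁ = 0.332
Converged at ψ₁ = 0.332.
Drum-1 compositions:
  1: x = 0.398, y = 0.756
  2: x = 0.295, y = 0.121
  3: x = 0.307, y = 0.123
Drum-2 feed = drum-1 vapor: z₂ = (0.7563, 0.1208, 0.1229).
Drum 2:
Material balance + equilibrium reduce to Σ zᵢ(Kᵢ−1)/(1+ψ₂(Kᵢ−1)) = 0.
Check two-phase: ΣzᵢKᵢ = 1.059 > 1 and Σzᵢ/Kᵢ = 1.448 > 1, so g(0) = 0.059 > 0 and g(1) = -0.448 < 0.
Iterate (Newton) starting at ψ₂ = 0.63:
  ψ₂ = 0.630: g = -0.1250, g' = -0.474 → ψ₂ = 0.366
  ψ₂ = 0.366: g = -0.0278, g' = -0.292 → ψ₂ = 0.271
  ψ₂ = 0.271: g = -0.0017, g' = -0.257 → ψ₂ = 0.264
Converged at ψ₂ = 0.264.
  1: x = 0.699, y = 0.916
  2: x = 0.149, y = 0.042
  3: x = 0.152, y = 0.042

y_1 (drum 2) = 0.916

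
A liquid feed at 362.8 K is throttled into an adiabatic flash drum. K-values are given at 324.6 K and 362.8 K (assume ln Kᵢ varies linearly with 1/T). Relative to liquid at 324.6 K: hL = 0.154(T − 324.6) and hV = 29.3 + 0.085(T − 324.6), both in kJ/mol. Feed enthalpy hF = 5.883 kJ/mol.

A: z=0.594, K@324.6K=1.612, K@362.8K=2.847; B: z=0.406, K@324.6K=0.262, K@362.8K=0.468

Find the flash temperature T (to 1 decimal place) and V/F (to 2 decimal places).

T = 326.2 K, V/F = 0.19

Adiabatic flash: solve Rachford–Rice at each trial T, then check hF = ψ·hV(T) + (1−ψ)·hL(T).
  T = 324.6 K: K = (1.612, 0.262), RR gives ψ = 0.141, H_out = 4.145 kJ/mol
  T = 362.8 K: K = (2.847, 0.468), RR gives ψ = 0.897, H_out = 29.793 kJ/mol
  T = 343.7 K: K = (2.176, 0.356), RR gives ψ = 0.577, H_out = 19.088 kJ/mol
  T = 334.1 K: K = (1.880, 0.306), RR gives ψ = 0.395, H_out = 12.775 kJ/mol
  T = 329.4 K: K = (1.744, 0.284), RR gives ψ = 0.284, H_out = 8.961 kJ/mol
  T = 327.0 K: K = (1.677, 0.273), RR gives ψ = 0.217, H_out = 6.701 kJ/mol
Linear interpolation between T = 324.6 (H_out = 4.145) and T = 327.0 (H_out = 6.701) on hF = 5.883 gives T ≈ 326.2 K, at which ψ = 0.19.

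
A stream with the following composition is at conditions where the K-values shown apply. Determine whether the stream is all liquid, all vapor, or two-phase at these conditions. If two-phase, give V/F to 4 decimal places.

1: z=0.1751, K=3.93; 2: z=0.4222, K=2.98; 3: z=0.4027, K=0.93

all vapor

ΣzᵢKᵢ = 2.3208; Σzᵢ/Kᵢ = 0.6192.
Since Σzᵢ/Kᵢ < 1 the mixture is above its dew point — single vapor phase.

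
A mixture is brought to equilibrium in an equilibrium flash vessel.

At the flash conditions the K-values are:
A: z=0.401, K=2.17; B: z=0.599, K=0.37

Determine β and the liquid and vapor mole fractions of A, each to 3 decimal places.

Newton iteration, β⁰ = 0.45:
  β = 0.450: g = -0.2193, g' = -0.699 → β = 0.136
  β = 0.136: g = -0.0080, g' = -0.693 → β = 0.124
  β = 0.124: g = 0.0000, g' = -0.698 → β = 0.125
Converged at β = 0.125.
Compositions from xᵢ = zᵢ/(1+β(Kᵢ−1)), yᵢ = Kᵢxᵢ:
  A: x = 0.350, y = 0.760
  B: x = 0.650, y = 0.240

β = 0.125, x_A = 0.350, y_A = 0.760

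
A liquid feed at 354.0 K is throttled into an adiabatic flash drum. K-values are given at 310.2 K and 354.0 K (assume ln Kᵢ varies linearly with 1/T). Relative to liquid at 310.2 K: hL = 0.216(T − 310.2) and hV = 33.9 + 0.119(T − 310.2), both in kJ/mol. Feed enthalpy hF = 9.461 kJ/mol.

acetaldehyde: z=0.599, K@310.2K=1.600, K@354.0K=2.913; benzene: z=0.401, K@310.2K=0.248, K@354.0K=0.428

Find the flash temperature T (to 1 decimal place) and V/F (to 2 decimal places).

Adiabatic flash: solve Rachford–Rice at each trial T, then check hF = ψ·hV(T) + (1−ψ)·hL(T).
  T = 310.2 K: K = (1.600, 0.248), RR gives ψ = 0.128, H_out = 4.346 kJ/mol
  T = 354.0 K: K = (2.913, 0.428), RR gives ψ = 0.838, H_out = 34.296 kJ/mol
  T = 332.1 K: K = (2.202, 0.332), RR gives ψ = 0.563, H_out = 22.611 kJ/mol
  T = 321.1 K: K = (1.886, 0.288), RR gives ψ = 0.389, H_out = 15.120 kJ/mol
  T = 315.6 K: K = (1.738, 0.267), RR gives ψ = 0.274, H_out = 10.328 kJ/mol
  T = 312.9 K: K = (1.668, 0.258), RR gives ψ = 0.207, H_out = 7.540 kJ/mol
  T = 314.2 K: K = (1.702, 0.262), RR gives ψ = 0.241, H_out = 8.926 kJ/mol
Linear interpolation between T = 314.2 (H_out = 8.926) and T = 315.6 (H_out = 10.328) on hF = 9.461 gives T ≈ 314.7 K, at which ψ = 0.25.

T = 314.7 K, V/F = 0.25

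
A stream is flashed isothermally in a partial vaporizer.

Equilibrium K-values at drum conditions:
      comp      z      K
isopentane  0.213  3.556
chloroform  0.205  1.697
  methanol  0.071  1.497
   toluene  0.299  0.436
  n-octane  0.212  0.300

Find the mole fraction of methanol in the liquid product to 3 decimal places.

Rachford–Rice: g(V/F) = Σ zᵢ(Kᵢ−1)/(1+V/F(Kᵢ−1)) = 0.
Feasibility: ΣzᵢKᵢ = 1.406, Σzᵢ/Kᵢ = 1.621 — both > 1, two phases present.
Iterate (Newton) starting at V/F = 0.5:
  V/F = 0.500: g = -0.0900, g' = -0.765 → V/F = 0.382
  V/F = 0.382: g = 0.0002, g' = -0.779 → V/F = 0.383
Converged at V/F = 0.383.
Compositions from xᵢ = zᵢ/(1+V/F(Kᵢ−1)), yᵢ = Kᵢxᵢ:
  isopentane: x = 0.108, y = 0.383
  chloroform: x = 0.162, y = 0.275
  methanol: x = 0.060, y = 0.089
  toluene: x = 0.381, y = 0.166
  n-octane: x = 0.290, y = 0.087

x_methanol = 0.060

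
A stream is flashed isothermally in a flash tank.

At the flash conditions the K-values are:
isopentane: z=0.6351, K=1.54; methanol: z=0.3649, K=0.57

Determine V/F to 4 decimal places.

V/F = 0.8012

Material balance + equilibrium reduce to Σ zᵢ(Kᵢ−1)/(1+V/F(Kᵢ−1)) = 0.
g(0) = ΣzᵢKᵢ − 1 = 0.1860 and g(1) = 1 − Σzᵢ/Kᵢ = -0.0526, so a root lies in (0, 1).
Newton iteration, V/F⁰ = 0.5:
  V/F = 0.5000: g = 0.07016, g' = -0.2243 → V/F = 0.8128
  V/F = 0.8128: g = -0.00287, g' = -0.2489 → V/F = 0.8013
  V/F = 0.8013: g = -0.00001, g' = -0.2473 → V/F = 0.8012
Converged at V/F = 0.8012.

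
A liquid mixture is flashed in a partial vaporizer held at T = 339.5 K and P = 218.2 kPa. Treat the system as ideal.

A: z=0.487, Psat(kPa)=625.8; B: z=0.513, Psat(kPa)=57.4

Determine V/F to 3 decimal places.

V/F = 0.386

Raoult's law: Kᵢ = Pᵢˢᵃᵗ/P = Pᵢˢᵃᵗ/218.2.
  K_A = 625.8/218.2 = 2.86801, K_B = 57.4/218.2 = 0.26306
Material balance + equilibrium reduce to Σ zᵢ(Kᵢ−1)/(1+V/F(Kᵢ−1)) = 0.
Check two-phase: ΣzᵢKᵢ = 1.532 > 1 and Σzᵢ/Kᵢ = 2.120 > 1, so g(0) = 0.532 > 0 and g(1) = -1.120 < 0.
Binary case is linear: z₁(K₁−1)(1+V/F(K₂−1)) + z₂(K₂−1)(1+V/F(K₁−1)) = 0
⇒ V/F = [z₁(K₁−1)+z₂(K₂−1)] / [−(K₁−1)(K₂−1)] = 0.5317/1.3766 = 0.386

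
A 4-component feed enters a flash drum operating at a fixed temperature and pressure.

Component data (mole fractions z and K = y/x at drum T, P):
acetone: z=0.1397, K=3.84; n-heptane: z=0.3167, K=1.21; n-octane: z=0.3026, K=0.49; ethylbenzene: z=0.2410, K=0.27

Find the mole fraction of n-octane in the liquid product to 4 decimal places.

Iterate (Newton) starting at ψ = 0.66:
  ψ = 0.6600: g = -0.37569, g' = -0.8043 → ψ = 0.1929
  ψ = 0.1929: g = -0.05566, g' = -0.7540 → ψ = 0.1190
  ψ = 0.1190: g = 0.00441, g' = -0.8858 → ψ = 0.1240
  ψ = 0.1240: g = 0.00003, g' = -0.8744 → ψ = 0.1241
Converged at ψ = 0.1241.
Compositions from xᵢ = zᵢ/(1+ψ(Kᵢ−1)), yᵢ = Kᵢxᵢ:
  acetone: x = 0.1033, y = 0.3967
  n-heptane: x = 0.3087, y = 0.3735
  n-octane: x = 0.3230, y = 0.1583
  ethylbenzene: x = 0.2650, y = 0.0715

x_n-octane = 0.3230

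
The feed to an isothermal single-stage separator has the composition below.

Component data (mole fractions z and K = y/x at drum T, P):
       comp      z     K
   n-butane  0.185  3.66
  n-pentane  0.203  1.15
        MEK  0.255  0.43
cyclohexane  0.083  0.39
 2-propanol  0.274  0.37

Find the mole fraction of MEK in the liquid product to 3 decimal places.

x_MEK = 0.275

Let ψ = V/F and solve Σ zᵢ(Kᵢ−1)/(1+ψ(Kᵢ−1)) = 0.
Feasibility: ΣzᵢKᵢ = 1.154, Σzᵢ/Kᵢ = 1.773 — both > 1, two phases present.
Newton iteration, ψ⁰ = 0.5:
  ψ = 0.500: g = -0.2886, g' = -0.703 → ψ = 0.089
  ψ = 0.089: g = 0.0380, g' = -1.108 → ψ = 0.124
  ψ = 0.124: g = 0.0018, g' = -1.005 → ψ = 0.126
Converged at ψ = 0.126.
Compositions from xᵢ = zᵢ/(1+ψ(Kᵢ−1)), yᵢ = Kᵢxᵢ:
  n-butane: x = 0.139, y = 0.508
  n-pentane: x = 0.199, y = 0.229
  MEK: x = 0.275, y = 0.118
  cyclohexane: x = 0.090, y = 0.035
  2-propanol: x = 0.298, y = 0.110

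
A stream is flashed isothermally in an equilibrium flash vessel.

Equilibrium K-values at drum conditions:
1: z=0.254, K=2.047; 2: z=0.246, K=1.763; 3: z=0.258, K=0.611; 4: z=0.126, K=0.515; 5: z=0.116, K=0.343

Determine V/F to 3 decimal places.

V/F = 0.480

Material balance + equilibrium reduce to Σ zᵢ(Kᵢ−1)/(1+V/F(Kᵢ−1)) = 0.
g(0) = ΣzᵢKᵢ − 1 = 0.216 and g(1) = 1 − Σzᵢ/Kᵢ = -0.269, so a root lies in (0, 1).
Newton iteration, V/F⁰ = 0.51:
  V/F = 0.510: g = -0.0125, g' = -0.419 → V/F = 0.480
Converged at V/F = 0.480.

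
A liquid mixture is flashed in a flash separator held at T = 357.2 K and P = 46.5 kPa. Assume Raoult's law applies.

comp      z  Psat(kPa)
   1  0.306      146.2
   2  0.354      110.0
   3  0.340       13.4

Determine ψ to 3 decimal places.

Raoult's law: Kᵢ = Pᵢˢᵃᵗ/P = Pᵢˢᵃᵗ/46.5.
  K_1 = 146.2/46.5 = 3.14409, K_2 = 110.0/46.5 = 2.36559, K_3 = 13.4/46.5 = 0.28817
Material balance + equilibrium reduce to Σ zᵢ(Kᵢ−1)/(1+ψ(Kᵢ−1)) = 0.
Check two-phase: ΣzᵢKᵢ = 1.897 > 1 and Σzᵢ/Kᵢ = 1.427 > 1, so g(0) = 0.897 > 0 and g(1) = -0.427 < 0.
Iterate (Newton) starting at ψ = 0.5:
  ψ = 0.500: g = 0.2282, g' = -0.976 → ψ = 0.734
  ψ = 0.734: g = -0.0102, g' = -1.132 → ψ = 0.725
Converged at ψ = 0.725.

ψ = 0.725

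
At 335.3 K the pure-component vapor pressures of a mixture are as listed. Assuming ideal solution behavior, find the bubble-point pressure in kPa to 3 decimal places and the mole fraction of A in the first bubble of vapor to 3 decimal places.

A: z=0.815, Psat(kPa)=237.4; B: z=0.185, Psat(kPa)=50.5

At the bubble point ψ → 0, so ΣzᵢKᵢ = 1 with Kᵢ = Pᵢˢᵃᵗ/P ⇒ P = ΣzᵢPᵢˢᵃᵗ.
P = 0.815·237.4 + 0.185·50.5 = 202.823 kPa
yᵢ = zᵢPᵢˢᵃᵗ/P ⇒ y_A = 0.815·237.4/202.823 = 0.954

Pbub = 202.823 kPa, y_A = 0.954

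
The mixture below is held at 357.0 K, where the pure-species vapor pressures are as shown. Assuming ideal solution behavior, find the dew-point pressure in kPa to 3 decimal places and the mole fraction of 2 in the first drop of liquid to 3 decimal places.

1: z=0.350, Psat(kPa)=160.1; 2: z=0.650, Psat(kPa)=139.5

At the dew point ψ → 1, so Σzᵢ/Kᵢ = 1 with Kᵢ = Pᵢˢᵃᵗ/P ⇒ 1/P = Σzᵢ/Pᵢˢᵃᵗ.
1/P = 0.350/160.1 + 0.650/139.5 = 0.006846 ⇒ P = 146.079 kPa
xᵢ = zᵢP/Pᵢˢᵃᵗ ⇒ x_2 = 0.650·146.079/139.5 = 0.681

Pdew = 146.079 kPa, x_2 = 0.681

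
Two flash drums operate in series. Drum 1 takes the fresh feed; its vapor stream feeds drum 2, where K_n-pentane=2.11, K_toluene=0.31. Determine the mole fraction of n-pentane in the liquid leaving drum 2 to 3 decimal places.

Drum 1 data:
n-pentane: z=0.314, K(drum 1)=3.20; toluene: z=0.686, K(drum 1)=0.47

Drum 1:
Material balance + equilibrium reduce to Σ zᵢ(Kᵢ−1)/(1+ψ₁(Kᵢ−1)) = 0.
g(0) = ΣzᵢKᵢ − 1 = 0.327 and g(1) = 1 − Σzᵢ/Kᵢ = -0.558, so a root lies in (0, 1).
Iterate (Newton) starting at ψ₁ = 0.5:
  ψ₁ = 0.500: g = -0.1657, g' = -0.701 → ψ₁ = 0.264
  ψ₁ = 0.264: g = 0.0145, g' = -0.869 → ψ₁ = 0.280
  ψ₁ = 0.280: g = 0.0002, g' = -0.847 → ψ₁ = 0.281
Converged at ψ₁ = 0.281.
Drum-1 compositions:
  n-pentane: x = 0.194, y = 0.621
  toluene: x = 0.806, y = 0.379
Drum-2 feed = drum-1 vapor: z₂ = (0.6212, 0.3788).
Drum 2:
Let ψ₂ = V/F and solve Σ zᵢ(Kᵢ−1)/(1+ψ₂(Kᵢ−1)) = 0.
Feasibility: ΣzᵢKᵢ = 1.428, Σzᵢ/Kᵢ = 1.516 — both > 1, two phases present.
Binary case is linear: z₁(K₁−1)(1+ψ₂(K₂−1)) + z₂(K₂−1)(1+ψ₂(K₁−1)) = 0
⇒ ψ₂ = [z₁(K₁−1)+z₂(K₂−1)] / [−(K₁−1)(K₂−1)] = 0.4282/0.7659 = 0.559
  n-pentane: x = 0.383, y = 0.809
  toluene: x = 0.617, y = 0.191

x_n-pentane (drum 2) = 0.383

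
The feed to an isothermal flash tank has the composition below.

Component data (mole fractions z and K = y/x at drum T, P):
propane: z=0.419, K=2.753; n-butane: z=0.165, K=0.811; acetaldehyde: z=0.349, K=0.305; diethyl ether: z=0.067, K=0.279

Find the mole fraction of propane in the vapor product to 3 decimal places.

Rachford–Rice: g(β) = Σ zᵢ(Kᵢ−1)/(1+β(Kᵢ−1)) = 0.
g(0) = ΣzᵢKᵢ − 1 = 0.412 and g(1) = 1 − Σzᵢ/Kᵢ = -0.740, so a root lies in (0, 1).
Newton iteration, β⁰ = 0.5:
  β = 0.500: g = -0.0903, g' = -0.854 → β = 0.394
  β = 0.394: g = -0.0010, g' = -0.845 → β = 0.393
Converged at β = 0.393.
Compositions from xᵢ = zᵢ/(1+β(Kᵢ−1)), yᵢ = Kᵢxᵢ:
  propane: x = 0.248, y = 0.683
  n-butane: x = 0.178, y = 0.145
  acetaldehyde: x = 0.480, y = 0.146
  diethyl ether: x = 0.094, y = 0.026

y_propane = 0.683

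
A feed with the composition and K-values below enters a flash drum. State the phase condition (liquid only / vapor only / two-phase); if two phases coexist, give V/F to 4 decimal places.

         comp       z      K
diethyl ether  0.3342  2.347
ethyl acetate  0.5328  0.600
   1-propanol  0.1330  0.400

ΣzᵢKᵢ = 1.1572; Σzᵢ/Kᵢ = 1.3629.
Both exceed 1, so a two-phase solution exists.
Newton–Raphson from ψ = 0.5:
  ψ = 0.5000: g = -0.11140, g' = -0.4474 → ψ = 0.2510
  ψ = 0.2510: g = 0.00556, g' = -0.5104 → ψ = 0.2619
  ψ = 0.2619: g = 0.00003, g' = -0.5051 → ψ = 0.2620
Converged at ψ = 0.2620.

two-phase, V/F = 0.2620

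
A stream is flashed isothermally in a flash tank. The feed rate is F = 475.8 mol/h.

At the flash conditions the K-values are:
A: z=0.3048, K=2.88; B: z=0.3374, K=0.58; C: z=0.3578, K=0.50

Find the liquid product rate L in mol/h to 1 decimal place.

L = 337.6 mol/h

Rachford–Rice: g(V/F) = Σ zᵢ(Kᵢ−1)/(1+V/F(Kᵢ−1)) = 0.
g(0) = ΣzᵢKᵢ − 1 = 0.2524 and g(1) = 1 − Σzᵢ/Kᵢ = -0.4032, so a root lies in (0, 1).
Newton–Raphson from V/F = 0.5:
  V/F = 0.5000: g = -0.12254, g' = -0.5406 → V/F = 0.2733
  V/F = 0.2733: g = 0.01121, g' = -0.6660 → V/F = 0.2902
  V/F = 0.2902: g = 0.00013, g' = -0.6506 → V/F = 0.2904
Converged at V/F = 0.2904.
Then V = V/F·F = 0.2904·475.8 = 138.2 mol/h and L = F − V = 337.6 mol/h.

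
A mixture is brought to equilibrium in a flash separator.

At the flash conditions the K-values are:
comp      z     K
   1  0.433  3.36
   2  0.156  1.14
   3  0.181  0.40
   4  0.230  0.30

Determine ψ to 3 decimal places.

ψ = 0.595

Newton–Raphson from ψ = 0.44:
  ψ = 0.440: g = 0.1417, g' = -0.939 → ψ = 0.591
  ψ = 0.591: g = 0.0041, g' = -0.907 → ψ = 0.595
Converged at ψ = 0.595.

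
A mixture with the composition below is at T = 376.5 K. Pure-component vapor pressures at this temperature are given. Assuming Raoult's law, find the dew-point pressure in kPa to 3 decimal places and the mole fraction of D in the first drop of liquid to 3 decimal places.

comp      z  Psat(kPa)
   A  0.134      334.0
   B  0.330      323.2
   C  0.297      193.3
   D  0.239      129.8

At the dew point ψ → 1, so Σzᵢ/Kᵢ = 1 with Kᵢ = Pᵢˢᵃᵗ/P ⇒ 1/P = Σzᵢ/Pᵢˢᵃᵗ.
1/P = 0.134/334.0 + 0.330/323.2 + 0.297/193.3 + 0.239/129.8 = 0.004800 ⇒ P = 208.333 kPa
xᵢ = zᵢP/Pᵢˢᵃᵗ ⇒ x_D = 0.239·208.333/129.8 = 0.384

Pdew = 208.333 kPa, x_D = 0.384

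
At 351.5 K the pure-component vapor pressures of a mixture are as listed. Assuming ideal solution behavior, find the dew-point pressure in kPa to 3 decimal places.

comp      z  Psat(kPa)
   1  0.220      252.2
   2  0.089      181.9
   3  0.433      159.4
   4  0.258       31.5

Pdew = 81.509 kPa

At the dew point ψ → 1, so Σzᵢ/Kᵢ = 1 with Kᵢ = Pᵢˢᵃᵗ/P ⇒ 1/P = Σzᵢ/Pᵢˢᵃᵗ.
1/P = 0.220/252.2 + 0.089/181.9 + 0.433/159.4 + 0.258/31.5 = 0.012269 ⇒ P = 81.509 kPa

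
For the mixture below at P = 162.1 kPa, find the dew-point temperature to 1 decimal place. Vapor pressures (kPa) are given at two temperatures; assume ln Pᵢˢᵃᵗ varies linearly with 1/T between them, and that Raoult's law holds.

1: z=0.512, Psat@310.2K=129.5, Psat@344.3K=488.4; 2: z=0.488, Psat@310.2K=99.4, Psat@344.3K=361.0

T = 319.0 K

Dew-point temperature: Σzᵢ·P/Pᵢˢᵃᵗ(T) = 1. Interpolate ln Pᵢˢᵃᵗ = aᵢ + bᵢ/T.
  T = 310.2 K: ΣzᵢP/Pᵢˢᵃᵗ = 1.4367
  T = 344.3 K: ΣzᵢP/Pᵢˢᵃᵗ = 0.3891
  T = 327.2 K: ΣzᵢP/Pᵢˢᵃᵗ = 0.7240
  T = 318.7 K: ΣzᵢP/Pᵢˢᵃᵗ = 1.0106
  T = 322.9 K: ΣzᵢP/Pᵢˢᵃᵗ = 0.8552
  T = 320.8 K: ΣzᵢP/Pᵢˢᵃᵗ = 0.9291
Interpolating between 318.7 K and 320.8 K gives T ≈ 319.0 K.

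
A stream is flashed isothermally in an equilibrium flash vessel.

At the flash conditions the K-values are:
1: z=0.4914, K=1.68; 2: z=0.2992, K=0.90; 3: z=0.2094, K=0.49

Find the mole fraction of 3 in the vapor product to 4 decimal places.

Rachford–Rice: g(β) = Σ zᵢ(Kᵢ−1)/(1+β(Kᵢ−1)) = 0.
Feasibility: ΣzᵢKᵢ = 1.1974, Σzᵢ/Kᵢ = 1.0523 — both > 1, two phases present.
Newton iteration, β⁰ = 0.5:
  β = 0.5000: g = 0.07452, g' = -0.2280 → β = 0.8269
  β = 0.8269: g = -0.00340, g' = -0.2595 → β = 0.8138
  β = 0.8138: g = -0.00002, g' = -0.2569 → β = 0.8137
Converged at β = 0.8137.
Compositions from xᵢ = zᵢ/(1+β(Kᵢ−1)), yᵢ = Kᵢxᵢ:
  1: x = 0.3164, y = 0.5315
  2: x = 0.3257, y = 0.2931
  3: x = 0.3579, y = 0.1754

y_3 = 0.1754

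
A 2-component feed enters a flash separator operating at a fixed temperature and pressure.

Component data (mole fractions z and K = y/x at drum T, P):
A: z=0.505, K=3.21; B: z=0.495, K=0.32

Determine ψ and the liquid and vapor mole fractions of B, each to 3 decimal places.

Material balance + equilibrium reduce to Σ zᵢ(Kᵢ−1)/(1+ψ(Kᵢ−1)) = 0.
g(0) = ΣzᵢKᵢ − 1 = 0.779 and g(1) = 1 − Σzᵢ/Kᵢ = -0.704, so a root lies in (0, 1).
Binary case is linear: z₁(K₁−1)(1+ψ(K₂−1)) + z₂(K₂−1)(1+ψ(K₁−1)) = 0
⇒ ψ = [z₁(K₁−1)+z₂(K₂−1)] / [−(K₁−1)(K₂−1)] = 0.7794/1.5028 = 0.519
Compositions from xᵢ = zᵢ/(1+ψ(Kᵢ−1)), yᵢ = Kᵢxᵢ:
  A: x = 0.235, y = 0.755
  B: x = 0.765, y = 0.245

ψ = 0.519, x_B = 0.765, y_B = 0.245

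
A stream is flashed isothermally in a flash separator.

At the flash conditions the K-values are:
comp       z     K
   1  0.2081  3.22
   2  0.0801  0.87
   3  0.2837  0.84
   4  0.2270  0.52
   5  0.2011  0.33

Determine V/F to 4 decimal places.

Newton iteration, V/F⁰ = 0.53:
  V/F = 0.5300: g = -0.20360, g' = -0.5379 → V/F = 0.1515
  V/F = 0.1515: g = 0.02113, g' = -0.7561 → V/F = 0.1794
  V/F = 0.1794: g = 0.00062, g' = -0.7129 → V/F = 0.1803
Converged at V/F = 0.1803.

V/F = 0.1803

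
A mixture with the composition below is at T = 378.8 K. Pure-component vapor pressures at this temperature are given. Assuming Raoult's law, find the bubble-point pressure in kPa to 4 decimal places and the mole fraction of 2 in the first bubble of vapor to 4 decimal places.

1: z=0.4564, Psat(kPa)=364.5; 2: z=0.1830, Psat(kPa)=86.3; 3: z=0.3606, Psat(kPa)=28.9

At the bubble point ψ → 0, so ΣzᵢKᵢ = 1 with Kᵢ = Pᵢˢᵃᵗ/P ⇒ P = ΣzᵢPᵢˢᵃᵗ.
P = 0.4564·364.5 + 0.1830·86.3 + 0.3606·28.9 = 192.5720 kPa
yᵢ = zᵢPᵢˢᵃᵗ/P ⇒ y_2 = 0.1830·86.3/192.5720 = 0.0820

Pbub = 192.5720 kPa, y_2 = 0.0820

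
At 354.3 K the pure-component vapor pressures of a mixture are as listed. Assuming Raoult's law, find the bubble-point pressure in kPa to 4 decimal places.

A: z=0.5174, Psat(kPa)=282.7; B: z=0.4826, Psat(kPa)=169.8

At the bubble point ψ → 0, so ΣzᵢKᵢ = 1 with Kᵢ = Pᵢˢᵃᵗ/P ⇒ P = ΣzᵢPᵢˢᵃᵗ.
P = 0.5174·282.7 + 0.4826·169.8 = 228.2145 kPa

Pbub = 228.2145 kPa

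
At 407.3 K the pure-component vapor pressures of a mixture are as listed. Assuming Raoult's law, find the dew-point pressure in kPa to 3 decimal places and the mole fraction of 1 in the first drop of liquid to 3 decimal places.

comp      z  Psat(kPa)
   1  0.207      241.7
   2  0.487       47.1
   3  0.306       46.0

At the dew point ψ → 1, so Σzᵢ/Kᵢ = 1 with Kᵢ = Pᵢˢᵃᵗ/P ⇒ 1/P = Σzᵢ/Pᵢˢᵃᵗ.
1/P = 0.207/241.7 + 0.487/47.1 + 0.306/46.0 = 0.017848 ⇒ P = 56.028 kPa
xᵢ = zᵢP/Pᵢˢᵃᵗ ⇒ x_1 = 0.207·56.028/241.7 = 0.048

Pdew = 56.028 kPa, x_1 = 0.048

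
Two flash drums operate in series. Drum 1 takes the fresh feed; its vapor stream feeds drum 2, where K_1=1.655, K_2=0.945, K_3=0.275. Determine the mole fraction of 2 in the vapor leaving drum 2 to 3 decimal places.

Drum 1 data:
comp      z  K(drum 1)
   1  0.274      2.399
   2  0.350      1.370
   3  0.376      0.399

Drum 1:
Rachford–Rice: g(ψ₁) = Σ zᵢ(Kᵢ−1)/(1+ψ₁(Kᵢ−1)) = 0.
g(0) = ΣzᵢKᵢ − 1 = 0.287 and g(1) = 1 − Σzᵢ/Kᵢ = -0.312, so a root lies in (0, 1).
Newton–Raphson from ψ₁ = 0.5:
  ψ₁ = 0.500: g = 0.0118, g' = -0.497 → ψ₁ = 0.524
Converged at ψ₁ = 0.524.
Drum-1 compositions:
  1: x = 0.158, y = 0.379
  2: x = 0.293, y = 0.402
  3: x = 0.549, y = 0.219
Drum-2 feed = drum-1 vapor: z₂ = (0.3794, 0.4017, 0.2189).
Drum 2:
Material balance + equilibrium reduce to Σ zᵢ(Kᵢ−1)/(1+ψ₂(Kᵢ−1)) = 0.
g(0) = ΣzᵢKᵢ − 1 = 0.068 and g(1) = 1 − Σzᵢ/Kᵢ = -0.450, so a root lies in (0, 1).
Newton–Raphson from ψ₂ = 0.5:
  ψ₂ = 0.500: g = -0.0845, g' = -0.377 → ψ₂ = 0.276
  ψ₂ = 0.276: g = -0.0103, g' = -0.298 → ψ₂ = 0.241
Converged at ψ₂ = 0.241.
  1: x = 0.328, y = 0.542
  2: x = 0.407, y = 0.385
  3: x = 0.265, y = 0.073

y_2 (drum 2) = 0.385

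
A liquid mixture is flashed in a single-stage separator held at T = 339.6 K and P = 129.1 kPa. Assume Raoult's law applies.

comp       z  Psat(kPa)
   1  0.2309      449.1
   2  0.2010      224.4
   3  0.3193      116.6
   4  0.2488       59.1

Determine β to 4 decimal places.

Raoult's law: Kᵢ = Pᵢˢᵃᵗ/P = Pᵢˢᵃᵗ/129.1.
  K_1 = 449.1/129.1 = 3.478699, K_2 = 224.4/129.1 = 1.738187, K_3 = 116.6/129.1 = 0.903176, K_4 = 59.1/129.1 = 0.457785
Let β = V/F and solve Σ zᵢ(Kᵢ−1)/(1+β(Kᵢ−1)) = 0.
Check two-phase: ΣzᵢKᵢ = 1.5549 > 1 and Σzᵢ/Kᵢ = 1.0790 > 1, so g(0) = 0.5549 > 0 and g(1) = -0.0790 < 0.
Newton iteration, β⁰ = 0.65:
  β = 0.6500: g = 0.07814, g' = -0.4359 → β = 0.8292
  β = 0.8292: g = 0.00063, g' = -0.4391 → β = 0.8307
Converged at β = 0.8307.

β = 0.8307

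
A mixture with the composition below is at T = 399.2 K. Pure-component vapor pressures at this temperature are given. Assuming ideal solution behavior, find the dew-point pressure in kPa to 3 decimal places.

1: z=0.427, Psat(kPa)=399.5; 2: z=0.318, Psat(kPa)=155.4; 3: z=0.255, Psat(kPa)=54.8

At the dew point ψ → 1, so Σzᵢ/Kᵢ = 1 with Kᵢ = Pᵢˢᵃᵗ/P ⇒ 1/P = Σzᵢ/Pᵢˢᵃᵗ.
1/P = 0.427/399.5 + 0.318/155.4 + 0.255/54.8 = 0.007768 ⇒ P = 128.726 kPa

Pdew = 128.726 kPa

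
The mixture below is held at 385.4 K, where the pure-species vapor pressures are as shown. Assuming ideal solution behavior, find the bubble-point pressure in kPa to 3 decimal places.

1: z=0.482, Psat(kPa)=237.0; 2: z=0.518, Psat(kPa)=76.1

Pbub = 153.654 kPa

At the bubble point ψ → 0, so ΣzᵢKᵢ = 1 with Kᵢ = Pᵢˢᵃᵗ/P ⇒ P = ΣzᵢPᵢˢᵃᵗ.
P = 0.482·237.0 + 0.518·76.1 = 153.654 kPa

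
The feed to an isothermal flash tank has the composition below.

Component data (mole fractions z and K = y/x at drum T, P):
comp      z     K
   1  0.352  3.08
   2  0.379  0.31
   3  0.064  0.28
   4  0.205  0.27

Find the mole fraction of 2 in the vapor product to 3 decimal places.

Iterate (Newton) starting at ψ = 0.5:
  ψ = 0.500: g = -0.3480, g' = -1.138 → ψ = 0.194
  ψ = 0.194: g = -0.0085, g' = -1.206 → ψ = 0.187
Converged at ψ = 0.187.
Compositions from xᵢ = zᵢ/(1+ψ(Kᵢ−1)), yᵢ = Kᵢxᵢ:
  1: x = 0.253, y = 0.780
  2: x = 0.435, y = 0.135
  3: x = 0.074, y = 0.021
  4: x = 0.237, y = 0.064

y_2 = 0.135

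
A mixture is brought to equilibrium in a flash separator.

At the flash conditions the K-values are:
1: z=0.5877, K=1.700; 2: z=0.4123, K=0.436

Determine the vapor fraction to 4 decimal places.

ψ = 0.4530

Material balance + equilibrium reduce to Σ zᵢ(Kᵢ−1)/(1+ψ(Kᵢ−1)) = 0.
Check two-phase: ΣzᵢKᵢ = 1.1789 > 1 and Σzᵢ/Kᵢ = 1.2913 > 1, so g(0) = 0.1789 > 0 and g(1) = -0.2913 < 0.
Binary case is linear: z₁(K₁−1)(1+ψ(K₂−1)) + z₂(K₂−1)(1+ψ(K₁−1)) = 0
⇒ ψ = [z₁(K₁−1)+z₂(K₂−1)] / [−(K₁−1)(K₂−1)] = 0.17885/0.39480 = 0.4530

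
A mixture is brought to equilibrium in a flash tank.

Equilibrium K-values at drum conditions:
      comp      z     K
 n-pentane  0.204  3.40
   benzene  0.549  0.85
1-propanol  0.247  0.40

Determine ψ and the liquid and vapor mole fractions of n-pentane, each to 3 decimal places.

Let ψ = V/F and solve Σ zᵢ(Kᵢ−1)/(1+ψ(Kᵢ−1)) = 0.
Check two-phase: ΣzᵢKᵢ = 1.259 > 1 and Σzᵢ/Kᵢ = 1.323 > 1, so g(0) = 0.259 > 0 and g(1) = -0.323 < 0.
Iterate (Newton) starting at ψ = 0.65:
  ψ = 0.650: g = -0.1429, g' = -0.433 → ψ = 0.320
  ψ = 0.320: g = 0.0069, g' = -0.526 → ψ = 0.333
Converged at ψ = 0.333.
Compositions from xᵢ = zᵢ/(1+ψ(Kᵢ−1)), yᵢ = Kᵢxᵢ:
  n-pentane: x = 0.113, y = 0.385
  benzene: x = 0.578, y = 0.491
  1-propanol: x = 0.309, y = 0.124

ψ = 0.333, x_n-pentane = 0.113, y_n-pentane = 0.385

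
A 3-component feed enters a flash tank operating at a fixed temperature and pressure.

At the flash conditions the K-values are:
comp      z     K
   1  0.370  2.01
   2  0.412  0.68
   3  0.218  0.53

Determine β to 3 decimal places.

β = 0.365

Newton iteration, β⁰ = 0.5:
  β = 0.500: g = -0.0426, g' = -0.309 → β = 0.362
  β = 0.362: g = 0.0010, g' = -0.326 → β = 0.365
Converged at β = 0.365.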